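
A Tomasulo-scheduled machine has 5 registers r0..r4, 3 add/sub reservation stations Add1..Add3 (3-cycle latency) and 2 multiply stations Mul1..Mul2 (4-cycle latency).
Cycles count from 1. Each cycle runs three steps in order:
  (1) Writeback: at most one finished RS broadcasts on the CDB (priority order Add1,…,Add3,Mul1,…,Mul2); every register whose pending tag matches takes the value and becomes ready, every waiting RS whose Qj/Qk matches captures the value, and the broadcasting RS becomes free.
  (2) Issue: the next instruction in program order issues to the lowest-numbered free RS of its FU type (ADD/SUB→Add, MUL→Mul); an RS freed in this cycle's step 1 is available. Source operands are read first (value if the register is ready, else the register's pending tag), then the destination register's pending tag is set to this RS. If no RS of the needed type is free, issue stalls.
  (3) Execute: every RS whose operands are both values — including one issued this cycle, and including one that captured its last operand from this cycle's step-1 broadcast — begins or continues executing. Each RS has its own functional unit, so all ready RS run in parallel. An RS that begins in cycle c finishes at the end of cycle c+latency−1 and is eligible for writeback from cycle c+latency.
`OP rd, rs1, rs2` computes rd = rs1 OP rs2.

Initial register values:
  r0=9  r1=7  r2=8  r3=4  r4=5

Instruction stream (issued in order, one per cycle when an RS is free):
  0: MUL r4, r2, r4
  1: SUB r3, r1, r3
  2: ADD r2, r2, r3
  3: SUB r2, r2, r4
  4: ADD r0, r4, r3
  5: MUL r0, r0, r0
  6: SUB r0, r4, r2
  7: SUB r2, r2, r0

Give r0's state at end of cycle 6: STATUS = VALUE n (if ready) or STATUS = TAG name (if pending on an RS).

cycle 1: issue MUL r4<-Mul1 // r0:9,r1:7,r2:8,r3:4,r4:Mul1
cycle 2: issue SUB r3<-Add1 // r0:9,r1:7,r2:8,r3:Add1,r4:Mul1
cycle 3: issue ADD r2<-Add2 // r0:9,r1:7,r2:Add2,r3:Add1,r4:Mul1
cycle 4: issue SUB r2<-Add3 // r0:9,r1:7,r2:Add3,r3:Add1,r4:Mul1
cycle 5: CDB Add1=3; issue ADD r0<-Add1 // r0:Add1,r1:7,r2:Add3,r3:3,r4:Mul1
cycle 6: CDB Mul1=40; issue MUL r0<-Mul1 // r0:Mul1,r1:7,r2:Add3,r3:3,r4:40

STATUS = TAG Mul1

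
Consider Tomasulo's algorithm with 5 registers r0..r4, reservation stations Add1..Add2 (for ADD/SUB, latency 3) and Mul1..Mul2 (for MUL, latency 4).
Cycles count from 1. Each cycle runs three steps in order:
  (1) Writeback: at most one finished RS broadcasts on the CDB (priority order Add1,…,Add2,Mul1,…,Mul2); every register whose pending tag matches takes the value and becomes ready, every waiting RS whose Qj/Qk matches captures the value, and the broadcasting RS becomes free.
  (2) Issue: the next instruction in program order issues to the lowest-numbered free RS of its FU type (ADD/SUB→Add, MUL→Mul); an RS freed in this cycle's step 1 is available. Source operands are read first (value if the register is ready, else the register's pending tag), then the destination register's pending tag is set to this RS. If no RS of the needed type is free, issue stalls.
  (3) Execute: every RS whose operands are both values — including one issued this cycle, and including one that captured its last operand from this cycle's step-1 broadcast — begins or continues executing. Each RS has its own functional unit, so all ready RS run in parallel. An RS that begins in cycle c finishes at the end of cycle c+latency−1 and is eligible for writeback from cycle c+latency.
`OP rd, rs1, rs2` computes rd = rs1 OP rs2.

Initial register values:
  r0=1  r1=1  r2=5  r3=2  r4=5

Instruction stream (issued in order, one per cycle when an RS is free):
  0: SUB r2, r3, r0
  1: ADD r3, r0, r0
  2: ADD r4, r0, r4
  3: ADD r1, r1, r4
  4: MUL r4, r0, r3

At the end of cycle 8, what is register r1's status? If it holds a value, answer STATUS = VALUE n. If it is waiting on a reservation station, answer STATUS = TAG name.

STATUS = TAG Add2

c1: issue SUB r2<-Add1 | r0:1,r1:1,r2:Add1,r3:2,r4:5
c2: issue ADD r3<-Add2 | r0:1,r1:1,r2:Add1,r3:Add2,r4:5
c3: stall | r0:1,r1:1,r2:Add1,r3:Add2,r4:5
c4: CDB Add1=1; issue ADD r4<-Add1 | r0:1,r1:1,r2:1,r3:Add2,r4:Add1
c5: CDB Add2=2; issue ADD r1<-Add2 | r0:1,r1:Add2,r2:1,r3:2,r4:Add1
c6: issue MUL r4<-Mul1 | r0:1,r1:Add2,r2:1,r3:2,r4:Mul1
c7: CDB Add1=6 | r0:1,r1:Add2,r2:1,r3:2,r4:Mul1
c8: - | r0:1,r1:Add2,r2:1,r3:2,r4:Mul1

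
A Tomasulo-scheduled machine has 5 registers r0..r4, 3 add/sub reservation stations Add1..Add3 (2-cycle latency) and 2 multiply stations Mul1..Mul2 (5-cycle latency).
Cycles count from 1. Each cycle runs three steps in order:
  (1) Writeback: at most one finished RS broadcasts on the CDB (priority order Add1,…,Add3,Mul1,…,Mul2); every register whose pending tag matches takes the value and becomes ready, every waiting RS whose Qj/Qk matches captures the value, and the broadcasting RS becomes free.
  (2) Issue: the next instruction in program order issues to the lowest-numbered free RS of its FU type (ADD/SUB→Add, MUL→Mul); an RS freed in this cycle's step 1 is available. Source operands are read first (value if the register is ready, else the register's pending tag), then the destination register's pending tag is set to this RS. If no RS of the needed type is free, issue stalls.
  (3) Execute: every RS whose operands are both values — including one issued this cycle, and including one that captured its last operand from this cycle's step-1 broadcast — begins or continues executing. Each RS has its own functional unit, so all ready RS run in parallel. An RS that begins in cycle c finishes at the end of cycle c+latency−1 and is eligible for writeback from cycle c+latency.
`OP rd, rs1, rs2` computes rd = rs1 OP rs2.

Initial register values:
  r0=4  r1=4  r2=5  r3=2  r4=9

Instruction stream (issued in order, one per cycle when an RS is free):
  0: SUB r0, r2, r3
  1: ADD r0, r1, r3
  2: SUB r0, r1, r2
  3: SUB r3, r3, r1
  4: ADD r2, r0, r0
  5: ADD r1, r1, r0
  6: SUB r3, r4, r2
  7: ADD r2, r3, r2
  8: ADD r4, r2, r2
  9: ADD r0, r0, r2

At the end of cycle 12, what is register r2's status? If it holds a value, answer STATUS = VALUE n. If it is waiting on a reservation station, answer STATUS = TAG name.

c1: issue SUB r0<-Add1 | r0:Add1,r1:4,r2:5,r3:2,r4:9
c2: issue ADD r0<-Add2 | r0:Add2,r1:4,r2:5,r3:2,r4:9
c3: CDB Add1=3; issue SUB r0<-Add1 | r0:Add1,r1:4,r2:5,r3:2,r4:9
c4: CDB Add2=6; issue SUB r3<-Add2 | r0:Add1,r1:4,r2:5,r3:Add2,r4:9
c5: CDB Add1=-1; issue ADD r2<-Add1 | r0:-1,r1:4,r2:Add1,r3:Add2,r4:9
c6: CDB Add2=-2; issue ADD r1<-Add2 | r0:-1,r1:Add2,r2:Add1,r3:-2,r4:9
c7: CDB Add1=-2; issue SUB r3<-Add1 | r0:-1,r1:Add2,r2:-2,r3:Add1,r4:9
c8: CDB Add2=3; issue ADD r2<-Add2 | r0:-1,r1:3,r2:Add2,r3:Add1,r4:9
c9: CDB Add1=11; issue ADD r4<-Add1 | r0:-1,r1:3,r2:Add2,r3:11,r4:Add1
c10: issue ADD r0<-Add3 | r0:Add3,r1:3,r2:Add2,r3:11,r4:Add1
c11: CDB Add2=9 | r0:Add3,r1:3,r2:9,r3:11,r4:Add1
c12: - | r0:Add3,r1:3,r2:9,r3:11,r4:Add1

STATUS = VALUE 9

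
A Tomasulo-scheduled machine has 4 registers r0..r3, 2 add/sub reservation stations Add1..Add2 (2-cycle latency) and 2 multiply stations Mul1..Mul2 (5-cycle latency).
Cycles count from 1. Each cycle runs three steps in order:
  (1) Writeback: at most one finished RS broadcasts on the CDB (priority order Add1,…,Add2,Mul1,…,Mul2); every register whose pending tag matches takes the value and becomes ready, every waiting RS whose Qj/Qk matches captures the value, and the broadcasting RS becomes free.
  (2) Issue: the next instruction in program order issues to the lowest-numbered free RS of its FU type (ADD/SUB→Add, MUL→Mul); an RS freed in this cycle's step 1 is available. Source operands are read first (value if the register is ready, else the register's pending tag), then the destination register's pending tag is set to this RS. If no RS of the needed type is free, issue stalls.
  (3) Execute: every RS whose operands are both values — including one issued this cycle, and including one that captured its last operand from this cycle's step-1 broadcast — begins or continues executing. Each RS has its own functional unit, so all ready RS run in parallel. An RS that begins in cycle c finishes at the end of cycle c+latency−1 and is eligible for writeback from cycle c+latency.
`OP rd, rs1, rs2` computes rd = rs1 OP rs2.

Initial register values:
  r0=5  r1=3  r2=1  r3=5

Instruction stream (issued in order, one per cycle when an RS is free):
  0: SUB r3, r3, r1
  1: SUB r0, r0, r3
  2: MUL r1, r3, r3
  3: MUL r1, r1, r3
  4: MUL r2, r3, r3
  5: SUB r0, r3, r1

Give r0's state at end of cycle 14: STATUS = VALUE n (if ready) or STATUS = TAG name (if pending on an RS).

c1: issue SUB r3<-Add1 | r0:5,r1:3,r2:1,r3:Add1
c2: issue SUB r0<-Add2 | r0:Add2,r1:3,r2:1,r3:Add1
c3: CDB Add1=2; issue MUL r1<-Mul1 | r0:Add2,r1:Mul1,r2:1,r3:2
c4: issue MUL r1<-Mul2 | r0:Add2,r1:Mul2,r2:1,r3:2
c5: CDB Add2=3; stall | r0:3,r1:Mul2,r2:1,r3:2
c6: stall | r0:3,r1:Mul2,r2:1,r3:2
c7: stall | r0:3,r1:Mul2,r2:1,r3:2
c8: CDB Mul1=4; issue MUL r2<-Mul1 | r0:3,r1:Mul2,r2:Mul1,r3:2
c9: issue SUB r0<-Add1 | r0:Add1,r1:Mul2,r2:Mul1,r3:2
c10: - | r0:Add1,r1:Mul2,r2:Mul1,r3:2
c11: - | r0:Add1,r1:Mul2,r2:Mul1,r3:2
c12: - | r0:Add1,r1:Mul2,r2:Mul1,r3:2
c13: CDB Mul1=4 | r0:Add1,r1:Mul2,r2:4,r3:2
c14: CDB Mul2=8 | r0:Add1,r1:8,r2:4,r3:2

STATUS = TAG Add1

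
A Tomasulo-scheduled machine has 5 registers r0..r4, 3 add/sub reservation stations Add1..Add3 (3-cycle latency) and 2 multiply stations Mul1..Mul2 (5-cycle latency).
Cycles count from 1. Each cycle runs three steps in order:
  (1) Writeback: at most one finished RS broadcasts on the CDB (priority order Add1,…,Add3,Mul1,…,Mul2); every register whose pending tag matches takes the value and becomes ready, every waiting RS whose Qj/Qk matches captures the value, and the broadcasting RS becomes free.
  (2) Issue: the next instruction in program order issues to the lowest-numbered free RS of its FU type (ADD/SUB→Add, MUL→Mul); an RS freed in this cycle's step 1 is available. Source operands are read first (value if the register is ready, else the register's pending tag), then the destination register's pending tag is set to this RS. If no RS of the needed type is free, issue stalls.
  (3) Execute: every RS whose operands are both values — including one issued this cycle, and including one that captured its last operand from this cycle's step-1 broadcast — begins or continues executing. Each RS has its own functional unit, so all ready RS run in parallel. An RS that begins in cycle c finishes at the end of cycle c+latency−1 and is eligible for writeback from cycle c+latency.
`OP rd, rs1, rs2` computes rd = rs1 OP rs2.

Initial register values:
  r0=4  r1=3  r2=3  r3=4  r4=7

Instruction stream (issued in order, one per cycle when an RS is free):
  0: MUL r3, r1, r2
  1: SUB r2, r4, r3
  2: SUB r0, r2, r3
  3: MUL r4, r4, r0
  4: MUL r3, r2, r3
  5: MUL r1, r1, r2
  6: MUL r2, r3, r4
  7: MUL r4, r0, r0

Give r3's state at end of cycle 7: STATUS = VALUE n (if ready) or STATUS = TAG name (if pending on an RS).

cycle 1: issue MUL r3<-Mul1 // r0:4,r1:3,r2:3,r3:Mul1,r4:7
cycle 2: issue SUB r2<-Add1 // r0:4,r1:3,r2:Add1,r3:Mul1,r4:7
cycle 3: issue SUB r0<-Add2 // r0:Add2,r1:3,r2:Add1,r3:Mul1,r4:7
cycle 4: issue MUL r4<-Mul2 // r0:Add2,r1:3,r2:Add1,r3:Mul1,r4:Mul2
cycle 5: stall // r0:Add2,r1:3,r2:Add1,r3:Mul1,r4:Mul2
cycle 6: CDB Mul1=9; issue MUL r3<-Mul1 // r0:Add2,r1:3,r2:Add1,r3:Mul1,r4:Mul2
cycle 7: stall // r0:Add2,r1:3,r2:Add1,r3:Mul1,r4:Mul2

STATUS = TAG Mul1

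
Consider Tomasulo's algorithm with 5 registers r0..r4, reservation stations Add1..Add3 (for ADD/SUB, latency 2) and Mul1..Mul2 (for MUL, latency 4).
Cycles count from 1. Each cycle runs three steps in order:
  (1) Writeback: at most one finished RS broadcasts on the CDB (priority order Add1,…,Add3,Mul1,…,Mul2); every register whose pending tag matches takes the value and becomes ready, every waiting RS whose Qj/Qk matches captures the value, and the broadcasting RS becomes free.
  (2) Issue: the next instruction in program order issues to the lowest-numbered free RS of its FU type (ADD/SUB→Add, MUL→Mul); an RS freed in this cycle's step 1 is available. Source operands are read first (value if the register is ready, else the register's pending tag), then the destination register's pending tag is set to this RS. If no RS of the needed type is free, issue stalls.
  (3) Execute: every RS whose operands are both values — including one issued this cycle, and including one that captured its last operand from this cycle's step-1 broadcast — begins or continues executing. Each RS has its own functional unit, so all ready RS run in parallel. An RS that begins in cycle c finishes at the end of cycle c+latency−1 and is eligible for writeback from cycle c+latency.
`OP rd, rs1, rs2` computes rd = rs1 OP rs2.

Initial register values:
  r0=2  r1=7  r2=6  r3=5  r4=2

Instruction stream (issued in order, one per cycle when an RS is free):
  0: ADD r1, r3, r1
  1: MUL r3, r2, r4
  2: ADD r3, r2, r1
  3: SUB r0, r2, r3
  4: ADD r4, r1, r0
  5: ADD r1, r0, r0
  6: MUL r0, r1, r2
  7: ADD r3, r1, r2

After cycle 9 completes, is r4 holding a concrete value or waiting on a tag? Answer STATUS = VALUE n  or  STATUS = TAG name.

STATUS = VALUE 0

c1: issue ADD r1<-Add1 | r0:2,r1:Add1,r2:6,r3:5,r4:2
c2: issue MUL r3<-Mul1 | r0:2,r1:Add1,r2:6,r3:Mul1,r4:2
c3: CDB Add1=12; issue ADD r3<-Add1 | r0:2,r1:12,r2:6,r3:Add1,r4:2
c4: issue SUB r0<-Add2 | r0:Add2,r1:12,r2:6,r3:Add1,r4:2
c5: CDB Add1=18; issue ADD r4<-Add1 | r0:Add2,r1:12,r2:6,r3:18,r4:Add1
c6: CDB Mul1=12; issue ADD r1<-Add3 | r0:Add2,r1:Add3,r2:6,r3:18,r4:Add1
c7: CDB Add2=-12; issue MUL r0<-Mul1 | r0:Mul1,r1:Add3,r2:6,r3:18,r4:Add1
c8: issue ADD r3<-Add2 | r0:Mul1,r1:Add3,r2:6,r3:Add2,r4:Add1
c9: CDB Add1=0 | r0:Mul1,r1:Add3,r2:6,r3:Add2,r4:0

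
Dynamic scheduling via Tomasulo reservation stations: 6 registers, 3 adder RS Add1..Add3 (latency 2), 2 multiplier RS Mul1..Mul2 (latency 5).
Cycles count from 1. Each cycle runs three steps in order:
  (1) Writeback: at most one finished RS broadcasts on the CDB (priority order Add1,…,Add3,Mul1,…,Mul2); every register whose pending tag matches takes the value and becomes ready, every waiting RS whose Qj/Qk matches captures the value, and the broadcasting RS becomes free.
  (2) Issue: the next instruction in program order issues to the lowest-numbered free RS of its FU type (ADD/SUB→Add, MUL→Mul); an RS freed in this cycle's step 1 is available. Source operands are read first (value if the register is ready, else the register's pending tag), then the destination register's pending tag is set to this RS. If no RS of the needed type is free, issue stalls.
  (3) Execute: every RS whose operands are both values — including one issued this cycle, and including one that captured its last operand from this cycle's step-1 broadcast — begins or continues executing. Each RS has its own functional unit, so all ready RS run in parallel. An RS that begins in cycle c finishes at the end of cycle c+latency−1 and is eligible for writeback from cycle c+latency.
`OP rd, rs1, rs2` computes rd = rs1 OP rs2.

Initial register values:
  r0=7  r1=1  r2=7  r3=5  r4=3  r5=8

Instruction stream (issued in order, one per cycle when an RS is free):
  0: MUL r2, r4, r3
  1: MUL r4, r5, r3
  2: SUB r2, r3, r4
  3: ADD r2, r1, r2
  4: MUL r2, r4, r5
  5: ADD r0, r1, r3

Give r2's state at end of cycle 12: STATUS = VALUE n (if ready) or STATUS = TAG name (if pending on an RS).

cycle 1: issue MUL r2<-Mul1 // r0:7,r1:1,r2:Mul1,r3:5,r4:3,r5:8
cycle 2: issue MUL r4<-Mul2 // r0:7,r1:1,r2:Mul1,r3:5,r4:Mul2,r5:8
cycle 3: issue SUB r2<-Add1 // r0:7,r1:1,r2:Add1,r3:5,r4:Mul2,r5:8
cycle 4: issue ADD r2<-Add2 // r0:7,r1:1,r2:Add2,r3:5,r4:Mul2,r5:8
cycle 5: stall // r0:7,r1:1,r2:Add2,r3:5,r4:Mul2,r5:8
cycle 6: CDB Mul1=15; issue MUL r2<-Mul1 // r0:7,r1:1,r2:Mul1,r3:5,r4:Mul2,r5:8
cycle 7: CDB Mul2=40; issue ADD r0<-Add3 // r0:Add3,r1:1,r2:Mul1,r3:5,r4:40,r5:8
cycle 8: - // r0:Add3,r1:1,r2:Mul1,r3:5,r4:40,r5:8
cycle 9: CDB Add1=-35 // r0:Add3,r1:1,r2:Mul1,r3:5,r4:40,r5:8
cycle 10: CDB Add3=6 // r0:6,r1:1,r2:Mul1,r3:5,r4:40,r5:8
cycle 11: CDB Add2=-34 // r0:6,r1:1,r2:Mul1,r3:5,r4:40,r5:8
cycle 12: CDB Mul1=320 // r0:6,r1:1,r2:320,r3:5,r4:40,r5:8

STATUS = VALUE 320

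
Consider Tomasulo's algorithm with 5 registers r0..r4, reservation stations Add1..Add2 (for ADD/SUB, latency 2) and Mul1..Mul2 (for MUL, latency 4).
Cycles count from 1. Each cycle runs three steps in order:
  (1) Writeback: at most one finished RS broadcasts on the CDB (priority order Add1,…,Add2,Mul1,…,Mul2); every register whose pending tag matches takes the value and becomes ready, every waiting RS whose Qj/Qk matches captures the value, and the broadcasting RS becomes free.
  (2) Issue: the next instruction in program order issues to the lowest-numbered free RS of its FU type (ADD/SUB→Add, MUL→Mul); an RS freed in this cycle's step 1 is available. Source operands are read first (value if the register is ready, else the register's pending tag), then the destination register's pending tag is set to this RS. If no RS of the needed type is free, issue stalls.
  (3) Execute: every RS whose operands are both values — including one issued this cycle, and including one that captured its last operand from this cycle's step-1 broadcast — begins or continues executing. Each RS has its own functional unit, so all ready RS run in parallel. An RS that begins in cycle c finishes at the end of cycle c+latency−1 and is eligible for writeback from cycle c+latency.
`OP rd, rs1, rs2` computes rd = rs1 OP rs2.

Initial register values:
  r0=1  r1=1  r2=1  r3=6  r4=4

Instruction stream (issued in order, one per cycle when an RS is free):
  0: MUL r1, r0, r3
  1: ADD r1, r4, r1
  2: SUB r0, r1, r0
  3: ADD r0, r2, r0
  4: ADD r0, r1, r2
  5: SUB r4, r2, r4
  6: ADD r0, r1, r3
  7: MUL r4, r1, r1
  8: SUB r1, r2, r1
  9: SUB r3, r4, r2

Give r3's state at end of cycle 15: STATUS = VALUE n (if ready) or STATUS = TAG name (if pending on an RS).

  c1: issue MUL r1<-Mul1  regs: r0:1,r1:Mul1,r2:1,r3:6,r4:4
  c2: issue ADD r1<-Add1  regs: r0:1,r1:Add1,r2:1,r3:6,r4:4
  c3: issue SUB r0<-Add2  regs: r0:Add2,r1:Add1,r2:1,r3:6,r4:4
  c4: stall  regs: r0:Add2,r1:Add1,r2:1,r3:6,r4:4
  c5: CDB Mul1=6; stall  regs: r0:Add2,r1:Add1,r2:1,r3:6,r4:4
  c6: stall  regs: r0:Add2,r1:Add1,r2:1,r3:6,r4:4
  c7: CDB Add1=10; issue ADD r0<-Add1  regs: r0:Add1,r1:10,r2:1,r3:6,r4:4
  c8: stall  regs: r0:Add1,r1:10,r2:1,r3:6,r4:4
  c9: CDB Add2=9; issue ADD r0<-Add2  regs: r0:Add2,r1:10,r2:1,r3:6,r4:4
  c10: stall  regs: r0:Add2,r1:10,r2:1,r3:6,r4:4
  c11: CDB Add1=10; issue SUB r4<-Add1  regs: r0:Add2,r1:10,r2:1,r3:6,r4:Add1
  c12: CDB Add2=11; issue ADD r0<-Add2  regs: r0:Add2,r1:10,r2:1,r3:6,r4:Add1
  c13: CDB Add1=-3; issue MUL r4<-Mul1  regs: r0:Add2,r1:10,r2:1,r3:6,r4:Mul1
  c14: CDB Add2=16; issue SUB r1<-Add1  regs: r0:16,r1:Add1,r2:1,r3:6,r4:Mul1
  c15: issue SUB r3<-Add2  regs: r0:16,r1:Add1,r2:1,r3:Add2,r4:Mul1

STATUS = TAG Add2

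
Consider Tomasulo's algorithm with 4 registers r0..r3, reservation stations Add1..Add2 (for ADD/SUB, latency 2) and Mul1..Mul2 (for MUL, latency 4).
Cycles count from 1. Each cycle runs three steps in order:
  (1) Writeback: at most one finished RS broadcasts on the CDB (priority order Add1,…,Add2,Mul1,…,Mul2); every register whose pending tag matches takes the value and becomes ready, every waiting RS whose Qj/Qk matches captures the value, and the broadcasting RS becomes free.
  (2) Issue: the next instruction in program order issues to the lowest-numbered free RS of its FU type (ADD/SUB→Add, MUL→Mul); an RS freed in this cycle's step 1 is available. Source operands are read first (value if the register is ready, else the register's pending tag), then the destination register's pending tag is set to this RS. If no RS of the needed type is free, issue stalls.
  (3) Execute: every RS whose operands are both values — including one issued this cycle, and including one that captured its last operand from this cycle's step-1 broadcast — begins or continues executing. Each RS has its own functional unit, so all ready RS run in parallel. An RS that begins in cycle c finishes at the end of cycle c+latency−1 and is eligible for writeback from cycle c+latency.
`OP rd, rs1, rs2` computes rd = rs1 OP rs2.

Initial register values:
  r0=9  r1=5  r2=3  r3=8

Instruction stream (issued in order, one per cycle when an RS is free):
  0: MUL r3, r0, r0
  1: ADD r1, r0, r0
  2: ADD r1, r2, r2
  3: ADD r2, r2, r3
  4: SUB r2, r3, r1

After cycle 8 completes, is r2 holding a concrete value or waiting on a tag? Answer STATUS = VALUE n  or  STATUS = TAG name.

c1: issue MUL r3<-Mul1 | r0:9,r1:5,r2:3,r3:Mul1
c2: issue ADD r1<-Add1 | r0:9,r1:Add1,r2:3,r3:Mul1
c3: issue ADD r1<-Add2 | r0:9,r1:Add2,r2:3,r3:Mul1
c4: CDB Add1=18; issue ADD r2<-Add1 | r0:9,r1:Add2,r2:Add1,r3:Mul1
c5: CDB Add2=6; issue SUB r2<-Add2 | r0:9,r1:6,r2:Add2,r3:Mul1
c6: CDB Mul1=81 | r0:9,r1:6,r2:Add2,r3:81
c7: - | r0:9,r1:6,r2:Add2,r3:81
c8: CDB Add1=84 | r0:9,r1:6,r2:Add2,r3:81

STATUS = TAG Add2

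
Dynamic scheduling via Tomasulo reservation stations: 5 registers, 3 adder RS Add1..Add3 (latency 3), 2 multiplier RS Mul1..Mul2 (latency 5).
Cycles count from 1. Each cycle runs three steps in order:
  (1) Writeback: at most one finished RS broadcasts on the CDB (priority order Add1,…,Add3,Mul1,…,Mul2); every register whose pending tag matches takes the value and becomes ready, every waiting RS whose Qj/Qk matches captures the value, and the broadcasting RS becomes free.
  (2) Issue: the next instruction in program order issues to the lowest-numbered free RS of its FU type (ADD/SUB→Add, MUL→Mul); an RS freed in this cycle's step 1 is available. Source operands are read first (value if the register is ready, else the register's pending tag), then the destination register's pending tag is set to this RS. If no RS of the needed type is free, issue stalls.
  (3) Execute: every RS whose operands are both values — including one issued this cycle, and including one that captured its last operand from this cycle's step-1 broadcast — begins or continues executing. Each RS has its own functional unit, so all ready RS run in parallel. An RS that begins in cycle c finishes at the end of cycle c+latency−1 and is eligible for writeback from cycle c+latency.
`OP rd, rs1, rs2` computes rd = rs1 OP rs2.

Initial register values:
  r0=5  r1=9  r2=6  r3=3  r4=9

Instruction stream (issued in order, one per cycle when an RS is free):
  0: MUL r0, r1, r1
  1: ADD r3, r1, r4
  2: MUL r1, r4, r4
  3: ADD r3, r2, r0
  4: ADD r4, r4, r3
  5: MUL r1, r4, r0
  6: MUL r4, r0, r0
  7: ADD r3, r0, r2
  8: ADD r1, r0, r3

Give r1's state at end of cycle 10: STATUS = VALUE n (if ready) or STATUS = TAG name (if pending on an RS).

STATUS = TAG Add3

c1: issue MUL r0<-Mul1 | r0:Mul1,r1:9,r2:6,r3:3,r4:9
c2: issue ADD r3<-Add1 | r0:Mul1,r1:9,r2:6,r3:Add1,r4:9
c3: issue MUL r1<-Mul2 | r0:Mul1,r1:Mul2,r2:6,r3:Add1,r4:9
c4: issue ADD r3<-Add2 | r0:Mul1,r1:Mul2,r2:6,r3:Add2,r4:9
c5: CDB Add1=18; issue ADD r4<-Add1 | r0:Mul1,r1:Mul2,r2:6,r3:Add2,r4:Add1
c6: CDB Mul1=81; issue MUL r1<-Mul1 | r0:81,r1:Mul1,r2:6,r3:Add2,r4:Add1
c7: stall | r0:81,r1:Mul1,r2:6,r3:Add2,r4:Add1
c8: CDB Mul2=81; issue MUL r4<-Mul2 | r0:81,r1:Mul1,r2:6,r3:Add2,r4:Mul2
c9: CDB Add2=87; issue ADD r3<-Add2 | r0:81,r1:Mul1,r2:6,r3:Add2,r4:Mul2
c10: issue ADD r1<-Add3 | r0:81,r1:Add3,r2:6,r3:Add2,r4:Mul2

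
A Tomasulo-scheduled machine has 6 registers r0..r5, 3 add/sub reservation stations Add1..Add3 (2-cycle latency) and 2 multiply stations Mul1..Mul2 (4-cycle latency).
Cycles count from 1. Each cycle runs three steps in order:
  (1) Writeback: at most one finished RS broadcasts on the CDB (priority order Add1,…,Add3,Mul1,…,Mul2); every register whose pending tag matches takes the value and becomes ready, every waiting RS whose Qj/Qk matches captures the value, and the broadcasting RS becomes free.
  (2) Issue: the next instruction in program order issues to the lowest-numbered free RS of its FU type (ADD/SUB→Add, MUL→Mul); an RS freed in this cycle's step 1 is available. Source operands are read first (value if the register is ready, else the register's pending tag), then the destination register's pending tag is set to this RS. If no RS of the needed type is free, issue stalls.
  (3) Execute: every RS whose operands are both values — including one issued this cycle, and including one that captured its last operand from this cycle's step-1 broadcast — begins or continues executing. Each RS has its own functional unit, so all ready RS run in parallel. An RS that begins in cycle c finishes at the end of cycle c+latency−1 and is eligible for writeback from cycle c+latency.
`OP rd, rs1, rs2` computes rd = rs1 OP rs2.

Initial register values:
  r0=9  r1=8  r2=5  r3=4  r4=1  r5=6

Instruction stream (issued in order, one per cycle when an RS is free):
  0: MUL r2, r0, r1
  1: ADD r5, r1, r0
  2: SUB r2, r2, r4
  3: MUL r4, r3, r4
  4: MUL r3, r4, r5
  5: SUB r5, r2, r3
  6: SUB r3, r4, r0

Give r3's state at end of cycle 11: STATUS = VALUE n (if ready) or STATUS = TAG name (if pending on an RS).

c1: issue MUL r2<-Mul1 | r0:9,r1:8,r2:Mul1,r3:4,r4:1,r5:6
c2: issue ADD r5<-Add1 | r0:9,r1:8,r2:Mul1,r3:4,r4:1,r5:Add1
c3: issue SUB r2<-Add2 | r0:9,r1:8,r2:Add2,r3:4,r4:1,r5:Add1
c4: CDB Add1=17; issue MUL r4<-Mul2 | r0:9,r1:8,r2:Add2,r3:4,r4:Mul2,r5:17
c5: CDB Mul1=72; issue MUL r3<-Mul1 | r0:9,r1:8,r2:Add2,r3:Mul1,r4:Mul2,r5:17
c6: issue SUB r5<-Add1 | r0:9,r1:8,r2:Add2,r3:Mul1,r4:Mul2,r5:Add1
c7: CDB Add2=71; issue SUB r3<-Add2 | r0:9,r1:8,r2:71,r3:Add2,r4:Mul2,r5:Add1
c8: CDB Mul2=4 | r0:9,r1:8,r2:71,r3:Add2,r4:4,r5:Add1
c9: - | r0:9,r1:8,r2:71,r3:Add2,r4:4,r5:Add1
c10: CDB Add2=-5 | r0:9,r1:8,r2:71,r3:-5,r4:4,r5:Add1
c11: - | r0:9,r1:8,r2:71,r3:-5,r4:4,r5:Add1

STATUS = VALUE -5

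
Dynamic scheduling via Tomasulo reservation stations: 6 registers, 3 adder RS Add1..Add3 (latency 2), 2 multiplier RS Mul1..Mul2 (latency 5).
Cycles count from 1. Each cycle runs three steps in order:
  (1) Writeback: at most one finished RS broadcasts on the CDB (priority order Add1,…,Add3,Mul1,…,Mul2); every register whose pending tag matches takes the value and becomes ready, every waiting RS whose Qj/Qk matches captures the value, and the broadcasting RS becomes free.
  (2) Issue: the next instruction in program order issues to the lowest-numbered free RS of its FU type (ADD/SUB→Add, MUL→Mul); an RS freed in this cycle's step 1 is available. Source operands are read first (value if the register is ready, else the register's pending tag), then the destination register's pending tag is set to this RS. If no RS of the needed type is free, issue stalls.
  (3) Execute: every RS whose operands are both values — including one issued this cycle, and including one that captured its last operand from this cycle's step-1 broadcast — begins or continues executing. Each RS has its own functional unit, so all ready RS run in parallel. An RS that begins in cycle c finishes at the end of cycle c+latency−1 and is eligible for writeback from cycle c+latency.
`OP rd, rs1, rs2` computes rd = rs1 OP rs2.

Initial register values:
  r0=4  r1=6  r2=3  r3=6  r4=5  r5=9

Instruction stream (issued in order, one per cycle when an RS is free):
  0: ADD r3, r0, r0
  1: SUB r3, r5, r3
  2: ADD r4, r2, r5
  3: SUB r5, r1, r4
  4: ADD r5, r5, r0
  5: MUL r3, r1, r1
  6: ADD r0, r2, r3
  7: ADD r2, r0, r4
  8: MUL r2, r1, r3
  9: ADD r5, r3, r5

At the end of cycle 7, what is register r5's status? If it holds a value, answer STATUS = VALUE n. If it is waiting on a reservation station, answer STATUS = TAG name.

STATUS = TAG Add1

c1: issue ADD r3<-Add1 | r0:4,r1:6,r2:3,r3:Add1,r4:5,r5:9
c2: issue SUB r3<-Add2 | r0:4,r1:6,r2:3,r3:Add2,r4:5,r5:9
c3: CDB Add1=8; issue ADD r4<-Add1 | r0:4,r1:6,r2:3,r3:Add2,r4:Add1,r5:9
c4: issue SUB r5<-Add3 | r0:4,r1:6,r2:3,r3:Add2,r4:Add1,r5:Add3
c5: CDB Add1=12; issue ADD r5<-Add1 | r0:4,r1:6,r2:3,r3:Add2,r4:12,r5:Add1
c6: CDB Add2=1; issue MUL r3<-Mul1 | r0:4,r1:6,r2:3,r3:Mul1,r4:12,r5:Add1
c7: CDB Add3=-6; issue ADD r0<-Add2 | r0:Add2,r1:6,r2:3,r3:Mul1,r4:12,r5:Add1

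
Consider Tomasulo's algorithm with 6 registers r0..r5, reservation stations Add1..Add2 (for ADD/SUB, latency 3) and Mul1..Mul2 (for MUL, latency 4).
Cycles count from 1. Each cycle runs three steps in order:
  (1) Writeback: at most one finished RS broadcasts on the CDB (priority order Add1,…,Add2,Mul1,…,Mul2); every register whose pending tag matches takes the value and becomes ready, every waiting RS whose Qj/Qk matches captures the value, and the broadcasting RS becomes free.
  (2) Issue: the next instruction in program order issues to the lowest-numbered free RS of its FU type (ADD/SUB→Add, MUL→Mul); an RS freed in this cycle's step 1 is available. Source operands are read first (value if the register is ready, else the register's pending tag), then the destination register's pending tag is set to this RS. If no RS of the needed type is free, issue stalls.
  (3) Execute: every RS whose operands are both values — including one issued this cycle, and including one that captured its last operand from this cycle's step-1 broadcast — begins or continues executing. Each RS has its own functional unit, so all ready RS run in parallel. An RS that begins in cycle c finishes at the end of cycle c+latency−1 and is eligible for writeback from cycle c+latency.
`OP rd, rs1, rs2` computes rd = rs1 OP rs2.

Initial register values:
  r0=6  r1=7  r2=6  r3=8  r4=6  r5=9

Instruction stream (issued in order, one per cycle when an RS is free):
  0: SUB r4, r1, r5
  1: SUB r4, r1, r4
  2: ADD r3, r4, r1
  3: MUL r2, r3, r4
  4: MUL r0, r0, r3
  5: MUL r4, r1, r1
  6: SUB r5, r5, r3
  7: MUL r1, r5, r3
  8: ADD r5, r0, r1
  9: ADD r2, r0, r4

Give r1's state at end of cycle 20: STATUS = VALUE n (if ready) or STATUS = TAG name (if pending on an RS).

cycle 1: issue SUB r4<-Add1 // r0:6,r1:7,r2:6,r3:8,r4:Add1,r5:9
cycle 2: issue SUB r4<-Add2 // r0:6,r1:7,r2:6,r3:8,r4:Add2,r5:9
cycle 3: stall // r0:6,r1:7,r2:6,r3:8,r4:Add2,r5:9
cycle 4: CDB Add1=-2; issue ADD r3<-Add1 // r0:6,r1:7,r2:6,r3:Add1,r4:Add2,r5:9
cycle 5: issue MUL r2<-Mul1 // r0:6,r1:7,r2:Mul1,r3:Add1,r4:Add2,r5:9
cycle 6: issue MUL r0<-Mul2 // r0:Mul2,r1:7,r2:Mul1,r3:Add1,r4:Add2,r5:9
cycle 7: CDB Add2=9; stall // r0:Mul2,r1:7,r2:Mul1,r3:Add1,r4:9,r5:9
cycle 8: stall // r0:Mul2,r1:7,r2:Mul1,r3:Add1,r4:9,r5:9
cycle 9: stall // r0:Mul2,r1:7,r2:Mul1,r3:Add1,r4:9,r5:9
cycle 10: CDB Add1=16; stall // r0:Mul2,r1:7,r2:Mul1,r3:16,r4:9,r5:9
cycle 11: stall // r0:Mul2,r1:7,r2:Mul1,r3:16,r4:9,r5:9
cycle 12: stall // r0:Mul2,r1:7,r2:Mul1,r3:16,r4:9,r5:9
cycle 13: stall // r0:Mul2,r1:7,r2:Mul1,r3:16,r4:9,r5:9
cycle 14: CDB Mul1=144; issue MUL r4<-Mul1 // r0:Mul2,r1:7,r2:144,r3:16,r4:Mul1,r5:9
cycle 15: CDB Mul2=96; issue SUB r5<-Add1 // r0:96,r1:7,r2:144,r3:16,r4:Mul1,r5:Add1
cycle 16: issue MUL r1<-Mul2 // r0:96,r1:Mul2,r2:144,r3:16,r4:Mul1,r5:Add1
cycle 17: issue ADD r5<-Add2 // r0:96,r1:Mul2,r2:144,r3:16,r4:Mul1,r5:Add2
cycle 18: CDB Add1=-7; issue ADD r2<-Add1 // r0:96,r1:Mul2,r2:Add1,r3:16,r4:Mul1,r5:Add2
cycle 19: CDB Mul1=49 // r0:96,r1:Mul2,r2:Add1,r3:16,r4:49,r5:Add2
cycle 20: - // r0:96,r1:Mul2,r2:Add1,r3:16,r4:49,r5:Add2

STATUS = TAG Mul2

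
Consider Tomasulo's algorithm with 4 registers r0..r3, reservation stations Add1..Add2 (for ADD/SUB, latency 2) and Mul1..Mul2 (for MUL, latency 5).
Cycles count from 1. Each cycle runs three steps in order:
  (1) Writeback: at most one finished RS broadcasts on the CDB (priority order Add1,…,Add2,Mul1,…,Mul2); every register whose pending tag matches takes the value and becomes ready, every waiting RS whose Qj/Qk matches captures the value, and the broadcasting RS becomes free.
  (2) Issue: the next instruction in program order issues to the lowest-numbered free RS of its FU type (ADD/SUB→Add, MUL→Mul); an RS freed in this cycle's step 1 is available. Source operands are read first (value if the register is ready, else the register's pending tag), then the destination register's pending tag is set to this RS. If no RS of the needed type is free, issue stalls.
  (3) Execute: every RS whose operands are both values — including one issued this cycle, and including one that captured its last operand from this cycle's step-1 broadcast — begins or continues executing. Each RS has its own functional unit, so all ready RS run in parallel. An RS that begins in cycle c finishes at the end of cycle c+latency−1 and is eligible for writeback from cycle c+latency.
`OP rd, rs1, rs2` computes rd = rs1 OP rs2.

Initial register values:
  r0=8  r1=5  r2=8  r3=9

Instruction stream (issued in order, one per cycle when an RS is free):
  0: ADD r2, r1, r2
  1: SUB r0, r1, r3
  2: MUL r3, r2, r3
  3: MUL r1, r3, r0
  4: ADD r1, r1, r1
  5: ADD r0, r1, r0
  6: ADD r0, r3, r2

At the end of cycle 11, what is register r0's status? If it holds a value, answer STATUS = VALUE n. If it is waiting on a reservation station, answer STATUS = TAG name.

STATUS = TAG Add2

  c1: issue ADD r2<-Add1  regs: r0:8,r1:5,r2:Add1,r3:9
  c2: issue SUB r0<-Add2  regs: r0:Add2,r1:5,r2:Add1,r3:9
  c3: CDB Add1=13; issue MUL r3<-Mul1  regs: r0:Add2,r1:5,r2:13,r3:Mul1
  c4: CDB Add2=-4; issue MUL r1<-Mul2  regs: r0:-4,r1:Mul2,r2:13,r3:Mul1
  c5: issue ADD r1<-Add1  regs: r0:-4,r1:Add1,r2:13,r3:Mul1
  c6: issue ADD r0<-Add2  regs: r0:Add2,r1:Add1,r2:13,r3:Mul1
  c7: stall  regs: r0:Add2,r1:Add1,r2:13,r3:Mul1
  c8: CDB Mul1=117; stall  regs: r0:Add2,r1:Add1,r2:13,r3:117
  c9: stall  regs: r0:Add2,r1:Add1,r2:13,r3:117
  c10: stall  regs: r0:Add2,r1:Add1,r2:13,r3:117
  c11: stall  regs: r0:Add2,r1:Add1,r2:13,r3:117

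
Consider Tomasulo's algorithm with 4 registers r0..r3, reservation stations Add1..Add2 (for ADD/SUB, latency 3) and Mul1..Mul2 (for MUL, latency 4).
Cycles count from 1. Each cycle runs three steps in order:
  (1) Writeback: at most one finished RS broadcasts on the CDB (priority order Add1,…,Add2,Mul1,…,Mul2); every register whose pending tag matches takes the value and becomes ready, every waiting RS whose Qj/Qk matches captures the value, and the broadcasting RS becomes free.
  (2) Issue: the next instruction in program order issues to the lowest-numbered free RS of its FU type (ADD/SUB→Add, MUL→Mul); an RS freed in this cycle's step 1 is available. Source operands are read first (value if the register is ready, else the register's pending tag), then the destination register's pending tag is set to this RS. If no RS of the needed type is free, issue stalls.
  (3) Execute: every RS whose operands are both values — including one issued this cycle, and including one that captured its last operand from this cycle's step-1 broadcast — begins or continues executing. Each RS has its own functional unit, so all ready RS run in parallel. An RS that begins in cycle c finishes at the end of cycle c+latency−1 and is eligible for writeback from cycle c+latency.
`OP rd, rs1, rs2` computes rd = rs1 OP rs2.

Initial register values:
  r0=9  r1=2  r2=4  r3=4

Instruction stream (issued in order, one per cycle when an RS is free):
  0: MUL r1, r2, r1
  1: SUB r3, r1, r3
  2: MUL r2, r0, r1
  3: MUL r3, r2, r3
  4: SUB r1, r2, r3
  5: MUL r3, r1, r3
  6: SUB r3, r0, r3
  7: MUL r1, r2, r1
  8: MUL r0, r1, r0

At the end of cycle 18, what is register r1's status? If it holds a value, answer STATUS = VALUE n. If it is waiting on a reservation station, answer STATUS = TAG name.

STATUS = TAG Mul1

c1: issue MUL r1<-Mul1 | r0:9,r1:Mul1,r2:4,r3:4
c2: issue SUB r3<-Add1 | r0:9,r1:Mul1,r2:4,r3:Add1
c3: issue MUL r2<-Mul2 | r0:9,r1:Mul1,r2:Mul2,r3:Add1
c4: stall | r0:9,r1:Mul1,r2:Mul2,r3:Add1
c5: CDB Mul1=8; issue MUL r3<-Mul1 | r0:9,r1:8,r2:Mul2,r3:Mul1
c6: issue SUB r1<-Add2 | r0:9,r1:Add2,r2:Mul2,r3:Mul1
c7: stall | r0:9,r1:Add2,r2:Mul2,r3:Mul1
c8: CDB Add1=4; stall | r0:9,r1:Add2,r2:Mul2,r3:Mul1
c9: CDB Mul2=72; issue MUL r3<-Mul2 | r0:9,r1:Add2,r2:72,r3:Mul2
c10: issue SUB r3<-Add1 | r0:9,r1:Add2,r2:72,r3:Add1
c11: stall | r0:9,r1:Add2,r2:72,r3:Add1
c12: stall | r0:9,r1:Add2,r2:72,r3:Add1
c13: CDB Mul1=288; issue MUL r1<-Mul1 | r0:9,r1:Mul1,r2:72,r3:Add1
c14: stall | r0:9,r1:Mul1,r2:72,r3:Add1
c15: stall | r0:9,r1:Mul1,r2:72,r3:Add1
c16: CDB Add2=-216; stall | r0:9,r1:Mul1,r2:72,r3:Add1
c17: stall | r0:9,r1:Mul1,r2:72,r3:Add1
c18: stall | r0:9,r1:Mul1,r2:72,r3:Add1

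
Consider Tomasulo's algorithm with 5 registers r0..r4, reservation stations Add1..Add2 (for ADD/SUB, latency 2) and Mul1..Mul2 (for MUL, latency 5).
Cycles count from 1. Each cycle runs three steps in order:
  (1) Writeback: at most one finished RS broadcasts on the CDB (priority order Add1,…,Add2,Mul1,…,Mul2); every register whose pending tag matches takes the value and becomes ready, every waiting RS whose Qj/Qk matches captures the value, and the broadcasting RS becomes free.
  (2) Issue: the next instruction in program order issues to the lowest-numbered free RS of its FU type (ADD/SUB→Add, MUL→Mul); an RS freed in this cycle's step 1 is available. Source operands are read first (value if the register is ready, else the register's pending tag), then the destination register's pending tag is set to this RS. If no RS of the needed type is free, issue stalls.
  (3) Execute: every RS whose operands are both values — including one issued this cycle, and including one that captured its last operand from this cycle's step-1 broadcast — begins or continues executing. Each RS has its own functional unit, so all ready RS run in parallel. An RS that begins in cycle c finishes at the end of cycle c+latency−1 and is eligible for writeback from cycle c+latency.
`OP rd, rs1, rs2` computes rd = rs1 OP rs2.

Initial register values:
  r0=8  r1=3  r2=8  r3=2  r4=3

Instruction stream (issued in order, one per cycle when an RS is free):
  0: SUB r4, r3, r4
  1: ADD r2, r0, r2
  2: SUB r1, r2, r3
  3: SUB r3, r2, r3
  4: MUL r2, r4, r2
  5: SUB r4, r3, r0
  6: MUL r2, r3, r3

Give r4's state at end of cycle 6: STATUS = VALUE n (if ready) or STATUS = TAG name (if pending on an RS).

STATUS = TAG Add1

  c1: issue SUB r4<-Add1  regs: r0:8,r1:3,r2:8,r3:2,r4:Add1
  c2: issue ADD r2<-Add2  regs: r0:8,r1:3,r2:Add2,r3:2,r4:Add1
  c3: CDB Add1=-1; issue SUB r1<-Add1  regs: r0:8,r1:Add1,r2:Add2,r3:2,r4:-1
  c4: CDB Add2=16; issue SUB r3<-Add2  regs: r0:8,r1:Add1,r2:16,r3:Add2,r4:-1
  c5: issue MUL r2<-Mul1  regs: r0:8,r1:Add1,r2:Mul1,r3:Add2,r4:-1
  c6: CDB Add1=14; issue SUB r4<-Add1  regs: r0:8,r1:14,r2:Mul1,r3:Add2,r4:Add1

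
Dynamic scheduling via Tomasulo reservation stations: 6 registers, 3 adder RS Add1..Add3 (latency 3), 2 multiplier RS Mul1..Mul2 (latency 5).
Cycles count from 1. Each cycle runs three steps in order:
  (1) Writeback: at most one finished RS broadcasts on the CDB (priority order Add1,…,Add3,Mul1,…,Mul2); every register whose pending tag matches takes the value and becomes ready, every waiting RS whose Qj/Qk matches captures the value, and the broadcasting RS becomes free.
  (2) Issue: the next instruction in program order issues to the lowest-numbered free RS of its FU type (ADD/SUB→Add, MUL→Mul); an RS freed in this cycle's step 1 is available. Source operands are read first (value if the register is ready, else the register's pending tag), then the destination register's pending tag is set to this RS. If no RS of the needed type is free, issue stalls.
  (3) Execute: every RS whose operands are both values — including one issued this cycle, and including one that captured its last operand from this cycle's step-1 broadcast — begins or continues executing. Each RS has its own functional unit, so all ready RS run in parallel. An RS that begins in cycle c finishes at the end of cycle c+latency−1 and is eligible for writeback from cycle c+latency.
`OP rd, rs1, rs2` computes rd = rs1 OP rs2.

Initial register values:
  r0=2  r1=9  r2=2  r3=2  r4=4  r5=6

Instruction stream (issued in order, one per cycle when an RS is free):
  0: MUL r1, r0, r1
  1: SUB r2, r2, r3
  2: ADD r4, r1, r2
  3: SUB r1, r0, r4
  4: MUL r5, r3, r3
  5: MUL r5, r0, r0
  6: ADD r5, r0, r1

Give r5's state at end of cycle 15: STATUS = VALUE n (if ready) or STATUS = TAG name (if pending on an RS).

STATUS = VALUE -14

  c1: issue MUL r1<-Mul1  regs: r0:2,r1:Mul1,r2:2,r3:2,r4:4,r5:6
  c2: issue SUB r2<-Add1  regs: r0:2,r1:Mul1,r2:Add1,r3:2,r4:4,r5:6
  c3: issue ADD r4<-Add2  regs: r0:2,r1:Mul1,r2:Add1,r3:2,r4:Add2,r5:6
  c4: issue SUB r1<-Add3  regs: r0:2,r1:Add3,r2:Add1,r3:2,r4:Add2,r5:6
  c5: CDB Add1=0; issue MUL r5<-Mul2  regs: r0:2,r1:Add3,r2:0,r3:2,r4:Add2,r5:Mul2
  c6: CDB Mul1=18; issue MUL r5<-Mul1  regs: r0:2,r1:Add3,r2:0,r3:2,r4:Add2,r5:Mul1
  c7: issue ADD r5<-Add1  regs: r0:2,r1:Add3,r2:0,r3:2,r4:Add2,r5:Add1
  c8: -  regs: r0:2,r1:Add3,r2:0,r3:2,r4:Add2,r5:Add1
  c9: CDB Add2=18  regs: r0:2,r1:Add3,r2:0,r3:2,r4:18,r5:Add1
  c10: CDB Mul2=4  regs: r0:2,r1:Add3,r2:0,r3:2,r4:18,r5:Add1
  c11: CDB Mul1=4  regs: r0:2,r1:Add3,r2:0,r3:2,r4:18,r5:Add1
  c12: CDB Add3=-16  regs: r0:2,r1:-16,r2:0,r3:2,r4:18,r5:Add1
  c13: -  regs: r0:2,r1:-16,r2:0,r3:2,r4:18,r5:Add1
  c14: -  regs: r0:2,r1:-16,r2:0,r3:2,r4:18,r5:Add1
  c15: CDB Add1=-14  regs: r0:2,r1:-16,r2:0,r3:2,r4:18,r5:-14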